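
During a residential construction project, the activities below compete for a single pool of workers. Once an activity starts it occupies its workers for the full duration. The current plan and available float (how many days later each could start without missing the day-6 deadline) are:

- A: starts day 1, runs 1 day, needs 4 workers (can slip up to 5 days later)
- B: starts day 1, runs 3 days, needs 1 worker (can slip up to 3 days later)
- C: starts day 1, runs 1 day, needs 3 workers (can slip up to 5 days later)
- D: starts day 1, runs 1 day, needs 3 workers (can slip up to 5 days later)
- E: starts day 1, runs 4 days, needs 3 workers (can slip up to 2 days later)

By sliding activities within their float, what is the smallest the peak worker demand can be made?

Early-start (A@1, B@1, C@1, D@1, E@1) gives peak 14: d1:14  d2:4  d3:4  d4:3  d5:0  d6:0.
Shift C→2, D→4, E→3.
Schedule A@1, B@1, C@2, D@4, E@3: d1:5  d2:4  d3:4  d4:6  d5:3  d6:3 — peak 6.

6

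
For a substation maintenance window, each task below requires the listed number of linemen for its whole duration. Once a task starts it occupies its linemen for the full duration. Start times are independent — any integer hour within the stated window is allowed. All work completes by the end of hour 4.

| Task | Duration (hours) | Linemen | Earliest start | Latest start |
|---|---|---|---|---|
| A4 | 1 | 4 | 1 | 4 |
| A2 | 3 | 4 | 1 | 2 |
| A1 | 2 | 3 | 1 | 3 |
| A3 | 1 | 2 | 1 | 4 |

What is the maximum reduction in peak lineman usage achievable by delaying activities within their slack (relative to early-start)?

Early-start peak: h1:13  h2:7  h3:4  h4:0 ⇒ 13.
Leveled (A4@1, A2@2, A1@1, A3@3): h1:7  h2:7  h3:6  h4:4 ⇒ 7.
Reduction 13 − 7 = 6.

6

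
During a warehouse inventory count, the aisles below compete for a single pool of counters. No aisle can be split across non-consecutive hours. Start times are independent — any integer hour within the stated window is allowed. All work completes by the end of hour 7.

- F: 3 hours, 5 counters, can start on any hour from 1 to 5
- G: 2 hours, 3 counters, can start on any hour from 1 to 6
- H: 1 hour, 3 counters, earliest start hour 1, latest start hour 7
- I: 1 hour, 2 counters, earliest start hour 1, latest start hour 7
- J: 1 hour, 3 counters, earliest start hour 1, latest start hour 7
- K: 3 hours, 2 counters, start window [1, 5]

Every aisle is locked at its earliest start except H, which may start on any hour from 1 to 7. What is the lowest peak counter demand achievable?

H@1: h1:18  h2:10  h3:7  h4:0  h5:0  h6:0  h7:0 → peak 18
H@2: h1:15  h2:13  h3:7  h4:0  h5:0  h6:0  h7:0 → peak 15
H@3: h1:15  h2:10  h3:10  h4:0  h5:0  h6:0  h7:0 → peak 15
H@4: h1:15  h2:10  h3:7  h4:3  h5:0  h6:0  h7:0 → peak 15
H@5: h1:15  h2:10  h3:7  h4:0  h5:3  h6:0  h7:0 → peak 15
H@6: h1:15  h2:10  h3:7  h4:0  h5:0  h6:3  h7:0 → peak 15
H@7: h1:15  h2:10  h3:7  h4:0  h5:0  h6:0  h7:3 → peak 15
Best is H@2, peak 15.

15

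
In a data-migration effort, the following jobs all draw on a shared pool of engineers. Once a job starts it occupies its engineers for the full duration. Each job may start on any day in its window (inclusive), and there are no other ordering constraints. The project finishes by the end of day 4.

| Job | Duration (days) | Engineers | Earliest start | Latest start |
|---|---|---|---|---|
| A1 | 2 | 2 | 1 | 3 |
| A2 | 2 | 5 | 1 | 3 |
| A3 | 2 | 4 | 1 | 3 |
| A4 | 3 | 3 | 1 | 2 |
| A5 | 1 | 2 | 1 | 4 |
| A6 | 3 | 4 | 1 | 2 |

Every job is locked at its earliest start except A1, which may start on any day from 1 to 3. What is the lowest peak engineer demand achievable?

A1@1: d1:20  d2:18  d3:7  d4:0 → peak 20
A1@2: d1:18  d2:18  d3:9  d4:0 → peak 18
A1@3: d1:18  d2:16  d3:9  d4:2 → peak 18
Best is A1@2, peak 18.

18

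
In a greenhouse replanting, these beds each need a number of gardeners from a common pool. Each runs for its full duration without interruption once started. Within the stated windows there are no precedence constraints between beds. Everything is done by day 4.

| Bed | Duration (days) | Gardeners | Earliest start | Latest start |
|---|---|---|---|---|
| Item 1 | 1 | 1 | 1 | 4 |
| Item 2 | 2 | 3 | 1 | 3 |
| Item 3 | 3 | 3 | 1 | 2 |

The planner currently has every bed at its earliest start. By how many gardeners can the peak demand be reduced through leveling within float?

Early-start peak: d1:7  d2:6  d3:3  d4:0 ⇒ 7.
Leveled (Item 1@1, Item 2@1, Item 3@2): d1:4  d2:6  d3:3  d4:3 ⇒ 6.
Reduction 7 − 6 = 1.

1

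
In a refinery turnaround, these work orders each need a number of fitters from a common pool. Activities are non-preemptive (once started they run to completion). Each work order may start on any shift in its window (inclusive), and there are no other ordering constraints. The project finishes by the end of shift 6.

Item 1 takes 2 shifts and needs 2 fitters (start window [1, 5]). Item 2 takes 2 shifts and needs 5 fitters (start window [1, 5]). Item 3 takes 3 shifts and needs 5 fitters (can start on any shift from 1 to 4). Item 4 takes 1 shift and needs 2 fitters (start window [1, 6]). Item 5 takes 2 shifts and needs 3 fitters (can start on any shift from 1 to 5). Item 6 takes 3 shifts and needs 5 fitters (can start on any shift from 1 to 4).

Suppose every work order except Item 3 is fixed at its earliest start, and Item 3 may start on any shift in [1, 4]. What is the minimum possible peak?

Item 3@1: s1:22  s2:20  s3:10  s4:0  s5:0  s6:0 → peak 22
Item 3@2: s1:17  s2:20  s3:10  s4:5  s5:0  s6:0 → peak 20
Item 3@3: s1:17  s2:15  s3:10  s4:5  s5:5  s6:0 → peak 17
Item 3@4: s1:17  s2:15  s3:5  s4:5  s5:5  s6:5 → peak 17
Best is Item 3@3, peak 17.

17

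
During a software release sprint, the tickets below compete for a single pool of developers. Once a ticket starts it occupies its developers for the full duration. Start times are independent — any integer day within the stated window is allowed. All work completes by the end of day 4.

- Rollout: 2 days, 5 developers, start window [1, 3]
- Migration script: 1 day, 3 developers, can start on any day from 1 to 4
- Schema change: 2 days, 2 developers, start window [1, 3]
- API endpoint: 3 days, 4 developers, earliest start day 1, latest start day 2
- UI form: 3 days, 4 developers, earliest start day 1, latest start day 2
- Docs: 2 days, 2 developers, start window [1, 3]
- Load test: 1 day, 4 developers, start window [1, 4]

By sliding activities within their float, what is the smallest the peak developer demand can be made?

13

Early-start (Rollout@1, Migration script@1, Schema change@1, API endpoint@1, UI form@1, Docs@1, Load test@1) gives peak 24: d1:24  d2:17  d3:8  d4:0.
Shift Schema change→3, UI form→2, Docs→3, Load test→4.
Schedule Rollout@1, Migration script@1, Schema change@3, API endpoint@1, UI form@2, Docs@3, Load test@4: d1:12  d2:13  d3:12  d4:12 — peak 13.
Total developer-days = 49 over 4 days ⇒ peak ≥ ⌈49/4⌉ = 13, so 13 is optimal.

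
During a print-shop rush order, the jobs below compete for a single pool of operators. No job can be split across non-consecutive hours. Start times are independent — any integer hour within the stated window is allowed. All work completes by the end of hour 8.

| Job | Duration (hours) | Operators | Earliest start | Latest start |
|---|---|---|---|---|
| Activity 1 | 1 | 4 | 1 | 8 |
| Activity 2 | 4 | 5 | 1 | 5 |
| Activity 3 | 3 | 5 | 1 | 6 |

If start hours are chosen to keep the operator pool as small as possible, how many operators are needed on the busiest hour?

5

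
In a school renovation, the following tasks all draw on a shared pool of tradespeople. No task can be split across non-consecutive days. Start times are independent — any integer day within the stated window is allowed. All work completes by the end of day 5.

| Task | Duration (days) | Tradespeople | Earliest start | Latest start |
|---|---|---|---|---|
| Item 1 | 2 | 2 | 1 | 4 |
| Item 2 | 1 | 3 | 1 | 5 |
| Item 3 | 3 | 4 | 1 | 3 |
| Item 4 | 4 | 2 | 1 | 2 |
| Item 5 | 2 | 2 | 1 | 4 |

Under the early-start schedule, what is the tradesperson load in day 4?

At early start, day 4 has: Item 4.
Demand: 2 = 2.

2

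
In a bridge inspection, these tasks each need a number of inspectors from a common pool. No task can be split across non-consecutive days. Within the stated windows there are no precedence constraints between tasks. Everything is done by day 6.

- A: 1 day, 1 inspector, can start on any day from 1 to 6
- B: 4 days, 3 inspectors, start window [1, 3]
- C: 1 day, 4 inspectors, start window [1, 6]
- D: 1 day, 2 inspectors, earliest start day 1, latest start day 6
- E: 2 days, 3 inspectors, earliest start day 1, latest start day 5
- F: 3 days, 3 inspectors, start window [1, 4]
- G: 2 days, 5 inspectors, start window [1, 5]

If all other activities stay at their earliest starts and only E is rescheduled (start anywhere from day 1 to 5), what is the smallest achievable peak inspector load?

18

E@1: d1:21  d2:14  d3:6  d4:3  d5:0  d6:0 → peak 21
E@2: d1:18  d2:14  d3:9  d4:3  d5:0  d6:0 → peak 18
E@3: d1:18  d2:11  d3:9  d4:6  d5:0  d6:0 → peak 18
E@4: d1:18  d2:11  d3:6  d4:6  d5:3  d6:0 → peak 18
E@5: d1:18  d2:11  d3:6  d4:3  d5:3  d6:3 → peak 18
Best is E@2, peak 18.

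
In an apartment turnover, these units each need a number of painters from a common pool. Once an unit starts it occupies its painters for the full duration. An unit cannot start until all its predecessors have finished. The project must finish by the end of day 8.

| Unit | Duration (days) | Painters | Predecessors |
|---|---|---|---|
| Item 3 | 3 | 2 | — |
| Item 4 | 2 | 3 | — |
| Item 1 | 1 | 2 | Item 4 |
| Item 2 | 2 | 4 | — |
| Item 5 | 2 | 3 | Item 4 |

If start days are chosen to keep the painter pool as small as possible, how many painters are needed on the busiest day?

5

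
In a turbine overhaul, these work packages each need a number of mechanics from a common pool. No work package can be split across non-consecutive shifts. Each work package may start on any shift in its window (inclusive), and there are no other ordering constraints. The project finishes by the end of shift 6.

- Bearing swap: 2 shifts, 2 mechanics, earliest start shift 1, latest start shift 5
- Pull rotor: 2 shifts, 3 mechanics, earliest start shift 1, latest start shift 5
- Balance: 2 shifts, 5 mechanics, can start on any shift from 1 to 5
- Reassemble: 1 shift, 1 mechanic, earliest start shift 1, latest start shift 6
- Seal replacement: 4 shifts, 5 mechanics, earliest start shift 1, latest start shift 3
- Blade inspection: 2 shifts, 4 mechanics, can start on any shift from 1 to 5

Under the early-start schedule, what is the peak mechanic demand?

20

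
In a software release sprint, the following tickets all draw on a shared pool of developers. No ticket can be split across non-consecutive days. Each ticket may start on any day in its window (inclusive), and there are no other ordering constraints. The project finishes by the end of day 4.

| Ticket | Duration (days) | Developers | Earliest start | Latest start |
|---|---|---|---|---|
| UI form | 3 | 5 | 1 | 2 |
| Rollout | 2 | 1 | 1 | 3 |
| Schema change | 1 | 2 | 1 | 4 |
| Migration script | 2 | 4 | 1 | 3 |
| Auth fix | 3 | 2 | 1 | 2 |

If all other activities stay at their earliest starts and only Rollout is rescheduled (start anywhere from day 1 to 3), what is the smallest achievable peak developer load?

13

Rollout@1: d1:14  d2:12  d3:7  d4:0 → peak 14
Rollout@2: d1:13  d2:12  d3:8  d4:0 → peak 13
Rollout@3: d1:13  d2:11  d3:8  d4:1 → peak 13
Best is Rollout@2, peak 13.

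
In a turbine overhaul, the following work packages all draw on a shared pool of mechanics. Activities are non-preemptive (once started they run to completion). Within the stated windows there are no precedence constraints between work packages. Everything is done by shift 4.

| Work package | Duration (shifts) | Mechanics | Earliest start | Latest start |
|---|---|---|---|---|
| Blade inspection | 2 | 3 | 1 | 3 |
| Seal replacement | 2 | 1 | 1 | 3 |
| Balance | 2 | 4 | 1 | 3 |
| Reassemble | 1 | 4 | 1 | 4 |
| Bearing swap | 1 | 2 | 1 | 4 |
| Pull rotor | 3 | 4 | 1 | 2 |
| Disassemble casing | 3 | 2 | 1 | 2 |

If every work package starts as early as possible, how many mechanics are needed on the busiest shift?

Early-start schedule: Blade inspection@1, Seal replacement@1, Balance@1, Reassemble@1, Bearing swap@1, Pull rotor@1, Disassemble casing@1.
Load per shift: shift 1: 20, shift 2: 14, shift 3: 6, shift 4: 0.
Peak is 20.

20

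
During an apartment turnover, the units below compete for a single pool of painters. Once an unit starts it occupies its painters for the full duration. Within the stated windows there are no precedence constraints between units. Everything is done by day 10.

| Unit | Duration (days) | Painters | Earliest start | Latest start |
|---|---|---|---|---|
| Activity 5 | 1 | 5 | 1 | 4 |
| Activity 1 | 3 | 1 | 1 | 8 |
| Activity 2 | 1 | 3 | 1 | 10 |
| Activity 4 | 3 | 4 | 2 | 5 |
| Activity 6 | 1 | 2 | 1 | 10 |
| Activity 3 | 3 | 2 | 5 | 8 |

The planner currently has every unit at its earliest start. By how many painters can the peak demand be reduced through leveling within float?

Early-start peak: d1:11  d2:5  d3:5  d4:4  d5:2  d6:2  d7:2  d8:0  d9:0  d10:0 ⇒ 11.
Leveled (Activity 5@1, Activity 1@2, Activity 2@2, Activity 4@3, Activity 6@6, Activity 3@6): d1:5  d2:4  d3:5  d4:5  d5:4  d6:4  d7:2  d8:2  d9:0  d10:0 ⇒ 5.
Reduction 11 − 5 = 6.

6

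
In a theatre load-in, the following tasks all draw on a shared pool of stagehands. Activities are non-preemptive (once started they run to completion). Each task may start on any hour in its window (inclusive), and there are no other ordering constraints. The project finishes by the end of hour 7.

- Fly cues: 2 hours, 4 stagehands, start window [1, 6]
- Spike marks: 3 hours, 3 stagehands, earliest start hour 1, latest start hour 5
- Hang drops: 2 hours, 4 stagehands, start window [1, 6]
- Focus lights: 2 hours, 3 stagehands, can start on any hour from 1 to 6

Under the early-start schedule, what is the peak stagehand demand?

Early-start schedule: Fly cues@1, Spike marks@1, Hang drops@1, Focus lights@1.
Load per hour: hour 1: 14, hour 2: 14, hour 3: 3, hour 4: 0, hour 5: 0, hour 6: 0, hour 7: 0.
Peak is 14.

14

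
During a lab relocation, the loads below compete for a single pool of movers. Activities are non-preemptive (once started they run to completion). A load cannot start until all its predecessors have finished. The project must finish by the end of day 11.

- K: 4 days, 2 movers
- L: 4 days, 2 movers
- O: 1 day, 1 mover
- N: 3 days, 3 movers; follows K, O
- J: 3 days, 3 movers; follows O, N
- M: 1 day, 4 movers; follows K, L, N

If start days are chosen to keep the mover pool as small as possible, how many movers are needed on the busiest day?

5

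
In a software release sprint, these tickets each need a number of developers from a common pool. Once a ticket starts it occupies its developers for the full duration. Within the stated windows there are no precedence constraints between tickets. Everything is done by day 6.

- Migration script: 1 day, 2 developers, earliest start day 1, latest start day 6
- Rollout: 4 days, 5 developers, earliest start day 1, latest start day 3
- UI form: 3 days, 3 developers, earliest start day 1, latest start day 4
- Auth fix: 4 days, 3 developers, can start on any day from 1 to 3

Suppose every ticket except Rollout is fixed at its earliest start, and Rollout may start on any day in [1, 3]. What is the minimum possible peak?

Rollout@1: d1:13  d2:11  d3:11  d4:8  d5:0  d6:0 → peak 13
Rollout@2: d1:8  d2:11  d3:11  d4:8  d5:5  d6:0 → peak 11
Rollout@3: d1:8  d2:6  d3:11  d4:8  d5:5  d6:5 → peak 11
Best is Rollout@2, peak 11.

11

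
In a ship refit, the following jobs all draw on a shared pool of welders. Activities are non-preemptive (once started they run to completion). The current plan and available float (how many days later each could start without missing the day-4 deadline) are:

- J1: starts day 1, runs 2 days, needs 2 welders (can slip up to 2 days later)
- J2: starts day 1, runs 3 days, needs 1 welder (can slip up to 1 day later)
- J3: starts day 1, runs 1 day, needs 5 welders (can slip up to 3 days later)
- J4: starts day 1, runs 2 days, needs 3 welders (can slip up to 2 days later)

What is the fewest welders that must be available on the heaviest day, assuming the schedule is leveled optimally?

Early-start (J1@1, J2@1, J3@1, J4@1) gives peak 11: d1:11  d2:6  d3:1  d4:0.
Shift J3→3.
Schedule J1@1, J2@1, J3@3, J4@1: d1:6  d2:6  d3:6  d4:0 — peak 6.

6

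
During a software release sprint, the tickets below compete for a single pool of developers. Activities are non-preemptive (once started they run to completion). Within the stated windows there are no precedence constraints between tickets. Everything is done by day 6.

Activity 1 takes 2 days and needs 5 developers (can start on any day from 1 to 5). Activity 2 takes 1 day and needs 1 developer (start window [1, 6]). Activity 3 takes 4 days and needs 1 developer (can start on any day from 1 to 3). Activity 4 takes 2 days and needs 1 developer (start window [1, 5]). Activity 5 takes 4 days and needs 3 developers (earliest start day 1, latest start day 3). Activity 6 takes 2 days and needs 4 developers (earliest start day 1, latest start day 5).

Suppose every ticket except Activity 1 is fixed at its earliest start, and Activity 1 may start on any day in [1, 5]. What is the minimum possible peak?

10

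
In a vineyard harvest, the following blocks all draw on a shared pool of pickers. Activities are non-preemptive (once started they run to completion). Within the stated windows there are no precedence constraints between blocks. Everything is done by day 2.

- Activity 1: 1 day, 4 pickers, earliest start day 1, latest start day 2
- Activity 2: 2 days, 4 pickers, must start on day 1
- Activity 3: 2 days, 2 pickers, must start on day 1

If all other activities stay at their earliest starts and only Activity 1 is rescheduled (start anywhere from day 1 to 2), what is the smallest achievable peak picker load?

10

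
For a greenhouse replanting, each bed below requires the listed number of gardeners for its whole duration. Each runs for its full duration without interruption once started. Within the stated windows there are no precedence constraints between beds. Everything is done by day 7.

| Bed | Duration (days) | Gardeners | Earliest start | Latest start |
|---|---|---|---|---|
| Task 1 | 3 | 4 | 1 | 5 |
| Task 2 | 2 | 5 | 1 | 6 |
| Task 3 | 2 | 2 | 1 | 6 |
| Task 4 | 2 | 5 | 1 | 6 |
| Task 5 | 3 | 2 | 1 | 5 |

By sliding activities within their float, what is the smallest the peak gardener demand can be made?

7

Early-start (Task 1@1, Task 2@1, Task 3@1, Task 4@1, Task 5@1) gives peak 18: d1:18  d2:18  d3:6  d4:0  d5:0  d6:0  d7:0.
Shift Task 2→4, Task 4→6, Task 5→3.
Schedule Task 1@1, Task 2@4, Task 3@1, Task 4@6, Task 5@3: d1:6  d2:6  d3:6  d4:7  d5:7  d6:5  d7:5 — peak 7.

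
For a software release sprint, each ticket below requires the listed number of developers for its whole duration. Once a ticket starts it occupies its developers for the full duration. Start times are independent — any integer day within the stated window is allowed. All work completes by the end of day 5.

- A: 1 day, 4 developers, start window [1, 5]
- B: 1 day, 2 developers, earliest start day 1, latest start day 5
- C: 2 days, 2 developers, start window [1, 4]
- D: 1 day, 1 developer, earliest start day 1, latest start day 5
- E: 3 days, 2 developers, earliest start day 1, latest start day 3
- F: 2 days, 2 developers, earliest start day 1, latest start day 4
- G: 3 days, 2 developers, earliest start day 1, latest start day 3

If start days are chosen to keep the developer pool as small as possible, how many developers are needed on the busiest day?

Early-start (A@1, B@1, C@1, D@1, E@1, F@1, G@1) gives peak 15: d1:15  d2:8  d3:4  d4:0  d5:0.
Shift C→2, D→2, E→2, F→4, G→3.
Schedule A@1, B@1, C@2, D@2, E@2, F@4, G@3: d1:6  d2:5  d3:6  d4:6  d5:4 — peak 6.
Total developer-days = 27 over 5 days ⇒ peak ≥ ⌈27/5⌉ = 6, so 6 is optimal.

6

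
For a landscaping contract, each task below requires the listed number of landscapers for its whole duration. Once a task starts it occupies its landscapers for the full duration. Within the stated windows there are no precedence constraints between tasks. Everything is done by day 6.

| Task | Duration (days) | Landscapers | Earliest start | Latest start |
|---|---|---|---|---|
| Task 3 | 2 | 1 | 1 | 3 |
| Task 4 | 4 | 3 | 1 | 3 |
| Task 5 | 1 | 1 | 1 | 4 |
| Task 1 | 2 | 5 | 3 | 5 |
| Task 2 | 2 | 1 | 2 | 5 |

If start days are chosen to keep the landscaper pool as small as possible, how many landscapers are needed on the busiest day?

5

Early-start (Task 3@1, Task 4@1, Task 5@1, Task 1@3, Task 2@2) gives peak 9: d1:5  d2:5  d3:9  d4:8  d5:0  d6:0.
Shift Task 1→5.
Schedule Task 3@1, Task 4@1, Task 5@1, Task 1@5, Task 2@2: d1:5  d2:5  d3:4  d4:3  d5:5  d6:5 — peak 5.
Total landscaper-days = 27 over 6 days ⇒ peak ≥ ⌈27/6⌉ = 5, so 5 is optimal.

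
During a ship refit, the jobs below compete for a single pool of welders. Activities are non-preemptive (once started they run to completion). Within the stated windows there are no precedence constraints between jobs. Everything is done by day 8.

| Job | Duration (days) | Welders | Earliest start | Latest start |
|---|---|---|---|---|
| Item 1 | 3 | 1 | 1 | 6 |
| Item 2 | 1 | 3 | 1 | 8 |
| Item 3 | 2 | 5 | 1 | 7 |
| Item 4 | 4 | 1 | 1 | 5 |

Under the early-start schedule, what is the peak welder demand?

10

Early-start schedule: Item 1@1, Item 2@1, Item 3@1, Item 4@1.
Load per day: day 1: 10, day 2: 7, day 3: 2, day 4: 1, day 5: 0, day 6: 0, day 7: 0, day 8: 0.
Peak is 10.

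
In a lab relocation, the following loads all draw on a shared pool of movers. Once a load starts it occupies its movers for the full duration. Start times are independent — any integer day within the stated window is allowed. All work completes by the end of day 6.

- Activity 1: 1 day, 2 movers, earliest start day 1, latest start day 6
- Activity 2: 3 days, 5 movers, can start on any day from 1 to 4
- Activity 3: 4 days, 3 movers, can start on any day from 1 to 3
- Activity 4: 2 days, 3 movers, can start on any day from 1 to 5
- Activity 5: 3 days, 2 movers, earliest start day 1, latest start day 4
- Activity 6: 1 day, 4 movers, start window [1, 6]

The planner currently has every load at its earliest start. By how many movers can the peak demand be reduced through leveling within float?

Early-start peak: d1:19  d2:13  d3:10  d4:3  d5:0  d6:0 ⇒ 19.
Leveled (Activity 1@1, Activity 2@1, Activity 3@2, Activity 4@4, Activity 5@4, Activity 6@6): d1:7  d2:8  d3:8  d4:8  d5:8  d6:6 ⇒ 8.
Reduction 19 − 8 = 11.

11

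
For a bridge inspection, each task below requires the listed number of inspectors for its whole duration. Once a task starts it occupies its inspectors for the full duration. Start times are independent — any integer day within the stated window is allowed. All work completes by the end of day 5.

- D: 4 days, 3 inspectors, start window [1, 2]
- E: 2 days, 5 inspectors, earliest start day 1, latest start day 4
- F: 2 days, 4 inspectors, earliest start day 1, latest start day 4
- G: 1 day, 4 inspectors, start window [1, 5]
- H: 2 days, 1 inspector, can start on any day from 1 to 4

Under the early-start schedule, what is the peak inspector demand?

17

Early-start schedule: D@1, E@1, F@1, G@1, H@1.
Load per day: day 1: 17, day 2: 13, day 3: 3, day 4: 3, day 5: 0.
Peak is 17.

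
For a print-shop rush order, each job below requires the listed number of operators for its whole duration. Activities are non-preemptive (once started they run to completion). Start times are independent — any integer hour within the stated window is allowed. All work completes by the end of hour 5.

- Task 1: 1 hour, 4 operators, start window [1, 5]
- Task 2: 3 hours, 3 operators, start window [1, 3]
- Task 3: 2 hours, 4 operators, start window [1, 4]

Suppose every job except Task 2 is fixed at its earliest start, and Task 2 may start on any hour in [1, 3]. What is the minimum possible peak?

8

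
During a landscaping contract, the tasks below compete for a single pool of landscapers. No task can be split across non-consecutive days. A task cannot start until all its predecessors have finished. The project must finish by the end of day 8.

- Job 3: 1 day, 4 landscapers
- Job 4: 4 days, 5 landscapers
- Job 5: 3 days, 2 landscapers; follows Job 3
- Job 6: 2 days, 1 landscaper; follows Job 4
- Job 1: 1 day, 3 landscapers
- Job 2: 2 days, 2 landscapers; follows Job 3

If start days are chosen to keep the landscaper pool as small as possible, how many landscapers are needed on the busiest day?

Early-start (Job 3@1, Job 4@1, Job 5@2, Job 6@5, Job 1@1, Job 2@2) gives peak 12: d1:12  d2:9  d3:9  d4:7  d5:1  d6:1  d7:0  d8:0.
Shift Job 4→2, Job 5→6, Job 6→6, Job 1→8, Job 2→6.
Schedule Job 3@1, Job 4@2, Job 5@6, Job 6@6, Job 1@8, Job 2@6: d1:4  d2:5  d3:5  d4:5  d5:5  d6:5  d7:5  d8:5 — peak 5.
Total landscaper-days = 39 over 8 days ⇒ peak ≥ ⌈39/8⌉ = 5, so 5 is optimal.

5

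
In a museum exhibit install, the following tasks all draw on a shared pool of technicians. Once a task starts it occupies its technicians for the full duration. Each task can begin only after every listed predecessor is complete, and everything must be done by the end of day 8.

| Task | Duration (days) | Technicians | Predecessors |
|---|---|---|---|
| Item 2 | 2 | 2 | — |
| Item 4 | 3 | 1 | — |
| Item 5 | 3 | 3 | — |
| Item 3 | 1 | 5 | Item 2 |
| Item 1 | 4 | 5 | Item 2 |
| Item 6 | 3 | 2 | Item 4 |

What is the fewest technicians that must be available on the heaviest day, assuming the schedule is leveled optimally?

Early-start (Item 2@1, Item 4@1, Item 5@1, Item 3@3, Item 1@3, Item 6@4) gives peak 14: d1:6  d2:6  d3:14  d4:7  d5:7  d6:7  d7:0  d8:0.
Shift Item 3→4, Item 1→5.
Schedule Item 2@1, Item 4@1, Item 5@1, Item 3@4, Item 1@5, Item 6@4: d1:6  d2:6  d3:4  d4:7  d5:7  d6:7  d7:5  d8:5 — peak 7.

7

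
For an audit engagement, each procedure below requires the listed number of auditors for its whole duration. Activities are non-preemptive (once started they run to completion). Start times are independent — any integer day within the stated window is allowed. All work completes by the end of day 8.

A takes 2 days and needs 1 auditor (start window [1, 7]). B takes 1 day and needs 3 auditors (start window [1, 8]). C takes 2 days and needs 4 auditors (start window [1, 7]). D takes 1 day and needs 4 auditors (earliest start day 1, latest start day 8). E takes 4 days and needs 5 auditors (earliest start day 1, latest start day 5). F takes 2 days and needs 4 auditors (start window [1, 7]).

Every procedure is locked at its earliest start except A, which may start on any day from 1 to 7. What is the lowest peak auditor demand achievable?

A@1: d1:21  d2:14  d3:5  d4:5  d5:0  d6:0  d7:0  d8:0 → peak 21
A@2: d1:20  d2:14  d3:6  d4:5  d5:0  d6:0  d7:0  d8:0 → peak 20
A@3: d1:20  d2:13  d3:6  d4:6  d5:0  d6:0  d7:0  d8:0 → peak 20
A@4: d1:20  d2:13  d3:5  d4:6  d5:1  d6:0  d7:0  d8:0 → peak 20
A@5: d1:20  d2:13  d3:5  d4:5  d5:1  d6:1  d7:0  d8:0 → peak 20
A@6: d1:20  d2:13  d3:5  d4:5  d5:0  d6:1  d7:1  d8:0 → peak 20
A@7: d1:20  d2:13  d3:5  d4:5  d5:0  d6:0  d7:1  d8:1 → peak 20
Best is A@2, peak 20.

20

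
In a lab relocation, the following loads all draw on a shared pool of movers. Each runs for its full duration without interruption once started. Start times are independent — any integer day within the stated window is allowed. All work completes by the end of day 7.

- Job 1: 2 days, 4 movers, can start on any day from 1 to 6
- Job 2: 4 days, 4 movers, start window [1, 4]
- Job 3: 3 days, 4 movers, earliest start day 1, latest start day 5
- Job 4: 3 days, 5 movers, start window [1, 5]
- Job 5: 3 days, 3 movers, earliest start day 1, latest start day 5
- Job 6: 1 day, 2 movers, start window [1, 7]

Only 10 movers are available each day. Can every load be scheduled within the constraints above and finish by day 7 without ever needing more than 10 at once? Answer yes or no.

The minimum achievable peak is 11; 10 < 11, so no feasible schedule stays within the cap.

no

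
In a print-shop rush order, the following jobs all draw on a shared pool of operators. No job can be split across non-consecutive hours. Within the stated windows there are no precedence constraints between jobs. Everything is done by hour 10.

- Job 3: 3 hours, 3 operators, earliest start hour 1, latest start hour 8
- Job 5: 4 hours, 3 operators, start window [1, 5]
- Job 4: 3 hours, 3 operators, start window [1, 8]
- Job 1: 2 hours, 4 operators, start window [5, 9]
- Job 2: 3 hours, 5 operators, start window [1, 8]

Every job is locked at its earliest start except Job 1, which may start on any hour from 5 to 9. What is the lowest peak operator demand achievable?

14

Job 1@5: h1:14  h2:14  h3:14  h4:3  h5:4  h6:4  h7:0  h8:0  h9:0  h10:0 → peak 14
Job 1@6: h1:14  h2:14  h3:14  h4:3  h5:0  h6:4  h7:4  h8:0  h9:0  h10:0 → peak 14
Job 1@7: h1:14  h2:14  h3:14  h4:3  h5:0  h6:0  h7:4  h8:4  h9:0  h10:0 → peak 14
Job 1@8: h1:14  h2:14  h3:14  h4:3  h5:0  h6:0  h7:0  h8:4  h9:4  h10:0 → peak 14
Job 1@9: h1:14  h2:14  h3:14  h4:3  h5:0  h6:0  h7:0  h8:0  h9:4  h10:4 → peak 14
Best is Job 1@5, peak 14.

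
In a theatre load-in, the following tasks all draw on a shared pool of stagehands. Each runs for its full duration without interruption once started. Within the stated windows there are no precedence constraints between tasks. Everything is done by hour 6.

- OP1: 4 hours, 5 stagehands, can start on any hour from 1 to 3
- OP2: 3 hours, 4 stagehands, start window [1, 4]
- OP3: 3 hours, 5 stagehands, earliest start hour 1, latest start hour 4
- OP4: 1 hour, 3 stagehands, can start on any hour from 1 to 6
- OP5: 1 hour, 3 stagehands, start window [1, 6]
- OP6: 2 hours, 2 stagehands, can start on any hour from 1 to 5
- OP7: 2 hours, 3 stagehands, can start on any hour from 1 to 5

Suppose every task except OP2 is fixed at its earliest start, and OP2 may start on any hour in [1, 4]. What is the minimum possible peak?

OP2@1: h1:25  h2:19  h3:14  h4:5  h5:0  h6:0 → peak 25
OP2@2: h1:21  h2:19  h3:14  h4:9  h5:0  h6:0 → peak 21
OP2@3: h1:21  h2:15  h3:14  h4:9  h5:4  h6:0 → peak 21
OP2@4: h1:21  h2:15  h3:10  h4:9  h5:4  h6:4 → peak 21
Best is OP2@2, peak 21.

21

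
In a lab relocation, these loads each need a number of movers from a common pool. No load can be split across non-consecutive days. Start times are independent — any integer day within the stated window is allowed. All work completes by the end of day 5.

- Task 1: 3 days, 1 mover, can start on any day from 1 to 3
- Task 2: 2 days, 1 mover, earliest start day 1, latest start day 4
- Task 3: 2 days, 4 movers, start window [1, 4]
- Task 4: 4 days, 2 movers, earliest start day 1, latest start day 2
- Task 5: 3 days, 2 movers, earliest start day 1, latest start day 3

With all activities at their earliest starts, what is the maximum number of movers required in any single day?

10

Early-start schedule: Task 1@1, Task 2@1, Task 3@1, Task 4@1, Task 5@1.
Load per day: day 1: 10, day 2: 10, day 3: 5, day 4: 2, day 5: 0.
Peak is 10.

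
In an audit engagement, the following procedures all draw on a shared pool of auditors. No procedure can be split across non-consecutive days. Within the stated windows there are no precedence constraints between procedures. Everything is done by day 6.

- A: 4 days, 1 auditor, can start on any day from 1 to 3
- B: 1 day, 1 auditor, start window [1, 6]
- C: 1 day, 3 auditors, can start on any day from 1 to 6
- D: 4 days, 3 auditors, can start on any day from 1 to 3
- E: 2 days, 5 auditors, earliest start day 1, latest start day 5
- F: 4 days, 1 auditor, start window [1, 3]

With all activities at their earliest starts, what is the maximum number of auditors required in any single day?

Early-start schedule: A@1, B@1, C@1, D@1, E@1, F@1.
Load per day: day 1: 14, day 2: 10, day 3: 5, day 4: 5, day 5: 0, day 6: 0.
Peak is 14.

14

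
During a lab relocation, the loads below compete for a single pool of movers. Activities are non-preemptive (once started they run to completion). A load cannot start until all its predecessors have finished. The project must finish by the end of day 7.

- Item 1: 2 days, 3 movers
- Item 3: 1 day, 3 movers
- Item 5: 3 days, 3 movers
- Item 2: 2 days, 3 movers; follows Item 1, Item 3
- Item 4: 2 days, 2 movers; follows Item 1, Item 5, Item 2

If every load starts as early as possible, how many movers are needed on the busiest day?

9

Early-start schedule: Item 1@1, Item 3@1, Item 5@1, Item 2@3, Item 4@5.
Load per day: day 1: 9, day 2: 6, day 3: 6, day 4: 3, day 5: 2, day 6: 2, day 7: 0.
Peak is 9.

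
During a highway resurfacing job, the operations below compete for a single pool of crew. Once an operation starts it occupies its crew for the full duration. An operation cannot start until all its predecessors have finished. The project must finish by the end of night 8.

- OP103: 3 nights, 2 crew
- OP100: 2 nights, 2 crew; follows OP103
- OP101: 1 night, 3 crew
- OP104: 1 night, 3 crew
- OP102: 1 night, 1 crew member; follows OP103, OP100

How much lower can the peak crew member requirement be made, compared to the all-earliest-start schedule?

5

Early-start peak: n1:8  n2:2  n3:2  n4:2  n5:2  n6:1  n7:0  n8:0 ⇒ 8.
Leveled (OP103@1, OP100@4, OP101@6, OP104@7, OP102@8): n1:2  n2:2  n3:2  n4:2  n5:2  n6:3  n7:3  n8:1 ⇒ 3.
Reduction 8 − 3 = 5.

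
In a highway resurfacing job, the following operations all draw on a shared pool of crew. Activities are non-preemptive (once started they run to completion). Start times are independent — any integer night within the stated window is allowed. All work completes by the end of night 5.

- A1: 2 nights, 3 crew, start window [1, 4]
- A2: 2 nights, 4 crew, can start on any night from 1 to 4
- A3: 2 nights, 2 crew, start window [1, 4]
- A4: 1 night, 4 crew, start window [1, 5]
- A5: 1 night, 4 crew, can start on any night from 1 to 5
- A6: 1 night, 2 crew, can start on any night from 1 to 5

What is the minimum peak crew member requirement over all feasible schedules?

Early-start (A1@1, A2@1, A3@1, A4@1, A5@1, A6@1) gives peak 19: n1:19  n2:9  n3:0  n4:0  n5:0.
Shift A3→3, A4→3, A5→4, A6→5.
Schedule A1@1, A2@1, A3@3, A4@3, A5@4, A6@5: n1:7  n2:7  n3:6  n4:6  n5:2 — peak 7.

7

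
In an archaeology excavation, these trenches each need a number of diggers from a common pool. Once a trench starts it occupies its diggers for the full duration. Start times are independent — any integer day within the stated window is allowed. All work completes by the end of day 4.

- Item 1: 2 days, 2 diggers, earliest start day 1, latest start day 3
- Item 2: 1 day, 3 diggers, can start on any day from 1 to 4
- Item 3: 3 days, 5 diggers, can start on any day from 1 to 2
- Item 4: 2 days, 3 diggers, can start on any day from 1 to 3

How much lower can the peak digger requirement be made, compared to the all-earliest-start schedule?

5

Early-start peak: d1:13  d2:10  d3:5  d4:0 ⇒ 13.
Leveled (Item 1@1, Item 2@1, Item 3@2, Item 4@3): d1:5  d2:7  d3:8  d4:8 ⇒ 8.
Reduction 13 − 8 = 5.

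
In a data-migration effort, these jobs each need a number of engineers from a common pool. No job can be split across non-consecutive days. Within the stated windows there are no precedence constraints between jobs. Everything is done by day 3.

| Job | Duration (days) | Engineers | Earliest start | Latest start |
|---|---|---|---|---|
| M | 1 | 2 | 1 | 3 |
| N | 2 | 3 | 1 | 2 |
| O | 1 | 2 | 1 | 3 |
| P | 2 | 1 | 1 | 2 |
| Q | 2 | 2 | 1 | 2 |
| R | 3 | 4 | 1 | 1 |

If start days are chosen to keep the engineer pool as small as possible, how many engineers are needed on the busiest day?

Early-start (M@1, N@1, O@1, P@1, Q@1, R@1) gives peak 14: d1:14  d2:10  d3:4.
Shift O→3, Q→2.
Schedule M@1, N@1, O@3, P@1, Q@2, R@1: d1:10  d2:10  d3:8 — peak 10.
Total engineer-days = 28 over 3 days ⇒ peak ≥ ⌈28/3⌉ = 10, so 10 is optimal.

10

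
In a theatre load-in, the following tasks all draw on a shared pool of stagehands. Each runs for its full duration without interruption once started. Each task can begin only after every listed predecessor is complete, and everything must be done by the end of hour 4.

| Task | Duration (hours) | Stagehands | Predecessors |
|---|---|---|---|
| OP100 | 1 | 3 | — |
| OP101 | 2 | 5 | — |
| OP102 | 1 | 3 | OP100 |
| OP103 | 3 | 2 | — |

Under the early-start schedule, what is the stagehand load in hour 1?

10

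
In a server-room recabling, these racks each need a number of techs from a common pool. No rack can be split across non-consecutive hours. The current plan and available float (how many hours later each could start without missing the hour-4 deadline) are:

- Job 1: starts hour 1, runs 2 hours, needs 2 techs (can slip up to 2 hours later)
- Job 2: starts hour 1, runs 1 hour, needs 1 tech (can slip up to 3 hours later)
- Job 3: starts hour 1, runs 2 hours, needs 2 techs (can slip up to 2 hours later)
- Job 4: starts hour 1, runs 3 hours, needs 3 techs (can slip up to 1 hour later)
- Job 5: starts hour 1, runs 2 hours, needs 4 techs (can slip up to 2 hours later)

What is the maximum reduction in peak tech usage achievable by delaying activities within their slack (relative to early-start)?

5

Early-start peak: h1:12  h2:11  h3:3  h4:0 ⇒ 12.
Leveled (Job 1@1, Job 2@1, Job 3@1, Job 4@2, Job 5@3): h1:5  h2:7  h3:7  h4:7 ⇒ 7.
Reduction 12 − 7 = 5.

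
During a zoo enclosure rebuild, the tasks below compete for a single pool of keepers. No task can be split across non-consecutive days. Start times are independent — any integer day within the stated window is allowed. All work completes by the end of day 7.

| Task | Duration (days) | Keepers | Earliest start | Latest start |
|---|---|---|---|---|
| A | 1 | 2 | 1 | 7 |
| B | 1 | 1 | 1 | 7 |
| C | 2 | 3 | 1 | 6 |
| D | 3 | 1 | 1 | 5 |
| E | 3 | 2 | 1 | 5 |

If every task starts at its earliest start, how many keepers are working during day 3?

At early start, day 3 has: D, E.
Demand: 1 + 2 = 3.

3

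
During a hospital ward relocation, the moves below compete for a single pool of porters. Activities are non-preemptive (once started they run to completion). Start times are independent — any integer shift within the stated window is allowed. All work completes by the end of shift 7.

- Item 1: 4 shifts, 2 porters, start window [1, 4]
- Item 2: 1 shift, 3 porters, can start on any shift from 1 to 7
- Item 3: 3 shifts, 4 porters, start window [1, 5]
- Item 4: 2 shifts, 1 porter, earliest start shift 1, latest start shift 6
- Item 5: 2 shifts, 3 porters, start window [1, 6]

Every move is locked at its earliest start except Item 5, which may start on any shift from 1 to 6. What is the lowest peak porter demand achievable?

Item 5@1: s1:13  s2:10  s3:6  s4:2  s5:0  s6:0  s7:0 → peak 13
Item 5@2: s1:10  s2:10  s3:9  s4:2  s5:0  s6:0  s7:0 → peak 10
Item 5@3: s1:10  s2:7  s3:9  s4:5  s5:0  s6:0  s7:0 → peak 10
Item 5@4: s1:10  s2:7  s3:6  s4:5  s5:3  s6:0  s7:0 → peak 10
Item 5@5: s1:10  s2:7  s3:6  s4:2  s5:3  s6:3  s7:0 → peak 10
Item 5@6: s1:10  s2:7  s3:6  s4:2  s5:0  s6:3  s7:3 → peak 10
Best is Item 5@2, peak 10.

10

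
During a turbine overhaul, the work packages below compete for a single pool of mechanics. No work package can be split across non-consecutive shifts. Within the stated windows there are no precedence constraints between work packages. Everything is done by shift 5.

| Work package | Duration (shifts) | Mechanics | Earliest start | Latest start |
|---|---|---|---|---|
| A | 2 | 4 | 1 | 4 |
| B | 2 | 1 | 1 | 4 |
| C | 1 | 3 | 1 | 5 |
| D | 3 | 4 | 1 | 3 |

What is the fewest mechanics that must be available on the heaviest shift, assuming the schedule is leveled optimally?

Early-start (A@1, B@1, C@1, D@1) gives peak 12: s1:12  s2:9  s3:4  s4:0  s5:0.
Shift C→3, D→3.
Schedule A@1, B@1, C@3, D@3: s1:5  s2:5  s3:7  s4:4  s5:4 — peak 7.

7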